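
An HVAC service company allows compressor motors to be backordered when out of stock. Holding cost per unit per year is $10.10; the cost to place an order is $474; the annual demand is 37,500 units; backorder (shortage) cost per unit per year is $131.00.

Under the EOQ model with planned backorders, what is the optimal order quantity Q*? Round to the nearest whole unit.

1,947 units

Q* = √(2DS/H) · √((H + b)/b)
   = √(2 × 37,500 × 474 / 10.1) · √((10.1 + 131) / 131)
   = 1,876.114 × 1.0378 ≈ 1,947.09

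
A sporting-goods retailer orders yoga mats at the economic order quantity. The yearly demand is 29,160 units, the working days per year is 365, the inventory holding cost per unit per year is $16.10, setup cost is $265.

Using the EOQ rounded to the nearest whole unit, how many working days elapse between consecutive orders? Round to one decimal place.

2DS/H = 2·29,160·265/16.1 = 959,925.47
EOQ = √959,925.47 ≈ 979.76 → Q = 980 units
T = Q/D × 365 days = 980/29,160 × 365 = 12.267 days

12.3 days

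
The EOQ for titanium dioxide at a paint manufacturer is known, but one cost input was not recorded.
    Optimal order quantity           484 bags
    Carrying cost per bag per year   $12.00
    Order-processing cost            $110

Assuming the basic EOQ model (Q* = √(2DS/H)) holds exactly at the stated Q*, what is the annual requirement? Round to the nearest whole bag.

12,778 bags per year

Since Q* = (2DS/H)^½, squaring gives Q*²·H = 2DS.
D = Q²H / (2S) = 484² × 12 / (2 × 110) = 12,777.60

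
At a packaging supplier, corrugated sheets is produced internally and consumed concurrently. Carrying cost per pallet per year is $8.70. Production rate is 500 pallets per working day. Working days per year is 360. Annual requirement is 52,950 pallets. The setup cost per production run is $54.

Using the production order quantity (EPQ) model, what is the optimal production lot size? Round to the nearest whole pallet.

965 pallets

d = 52,950/360 = 147.0833 pallets/day;  effective holding cost H(1 − d/p) = 8.7·(1 − 147.0833/500) = 6.14075
Q* = √(2DS / H_eff) = √(2·52,950·54 / 6.14075) ≈ 965.02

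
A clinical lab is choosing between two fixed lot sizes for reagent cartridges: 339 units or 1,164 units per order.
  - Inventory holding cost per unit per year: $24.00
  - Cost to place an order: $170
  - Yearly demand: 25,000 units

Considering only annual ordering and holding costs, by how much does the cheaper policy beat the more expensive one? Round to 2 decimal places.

For each Q, cost = (D/Q)·S + (Q/2)·H.
TC(339) = (25,000/339)×170 + (339/2)×24 = $16,604.87
TC(1,164) = (25,000/1,164)×170 + (1,164/2)×24 = $17,619.20
Lots of 339 are cheaper by $1,014.33.

$1,014.33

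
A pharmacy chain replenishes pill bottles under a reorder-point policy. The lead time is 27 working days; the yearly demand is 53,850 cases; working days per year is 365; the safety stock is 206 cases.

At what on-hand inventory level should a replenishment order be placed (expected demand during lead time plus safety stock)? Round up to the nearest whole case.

Daily demand d = 53,850 / 365 = 147.534 cases/day
Demand during lead time = 147.534 × 27 = 3,983.42
Reorder point = 3,983.42 + 206 = 4,189.42 → round up

4,190 cases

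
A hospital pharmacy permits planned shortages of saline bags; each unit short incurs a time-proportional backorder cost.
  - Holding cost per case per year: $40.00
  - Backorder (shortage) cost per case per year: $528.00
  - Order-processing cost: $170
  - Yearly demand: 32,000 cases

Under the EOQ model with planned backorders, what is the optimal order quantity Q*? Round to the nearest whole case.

Q* = √(2DS/H) · √((H + b)/b)
   = √(2 × 32,000 × 170 / 40) · √((40 + 528) / 528)
   = 521.536 × 1.0372 ≈ 540.93

541 cases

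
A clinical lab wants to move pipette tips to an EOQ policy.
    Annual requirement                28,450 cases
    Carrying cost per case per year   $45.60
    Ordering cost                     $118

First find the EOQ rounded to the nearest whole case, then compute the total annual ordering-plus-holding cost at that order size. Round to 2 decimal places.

Optimal lot size Q* = (2 × 28,450 × $118 / $45.6)^½ ≈ 383.72 → Q = 384 cases
Orders/yr = 28,450/384 = 74.089; ordering cost = 74.089 × $118 = $8,742.45
Average inventory = 384/2 = 192; holding cost = 192 × $45.6 = $8,755.20
Total = $8,742.45 + $8,755.20 = $17,497.65

$17,497.65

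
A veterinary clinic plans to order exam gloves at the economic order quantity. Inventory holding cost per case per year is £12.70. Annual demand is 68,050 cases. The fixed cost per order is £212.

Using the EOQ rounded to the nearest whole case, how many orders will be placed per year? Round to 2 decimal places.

2DS/H = 2·68,050·212/12.7 = 2,271,905.51
EOQ = √2,271,905.51 ≈ 1,507.28 → Q = 1,507
Orders per year = D/Q = 68,050 / 1,507 = 45.156

45.16 orders per year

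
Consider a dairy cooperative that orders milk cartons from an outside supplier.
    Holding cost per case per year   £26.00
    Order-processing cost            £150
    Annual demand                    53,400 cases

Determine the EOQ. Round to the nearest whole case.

785 cases

Optimal lot size Q* = (2 × 53,400 × £150 / £26)^½ ≈ 784.95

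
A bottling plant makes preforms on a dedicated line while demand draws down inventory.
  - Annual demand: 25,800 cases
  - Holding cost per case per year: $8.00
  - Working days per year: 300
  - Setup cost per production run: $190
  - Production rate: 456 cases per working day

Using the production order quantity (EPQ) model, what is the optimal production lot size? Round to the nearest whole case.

1,229 cases

d = 25,800/300 = 86.0000 cases/day;  effective holding cost H(1 − d/p) = 8·(1 − 86.0000/456) = 6.49123
Q* = √(2DS / H_eff) = √(2·25,800·190 / 6.49123) ≈ 1,228.96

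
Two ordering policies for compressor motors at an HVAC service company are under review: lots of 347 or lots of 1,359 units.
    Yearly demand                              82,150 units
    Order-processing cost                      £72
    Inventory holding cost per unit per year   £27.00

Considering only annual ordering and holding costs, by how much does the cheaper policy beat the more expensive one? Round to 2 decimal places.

£968.78

Annual cost at Q: ordering D·S/Q plus holding Q·H/2.
TC(347) = (82,150/347)×72 + (347/2)×27 = £21,730.03
TC(1,359) = (82,150/1,359)×72 + (1,359/2)×27 = £22,698.82
Cheaper: Q = 347.  Difference = £968.78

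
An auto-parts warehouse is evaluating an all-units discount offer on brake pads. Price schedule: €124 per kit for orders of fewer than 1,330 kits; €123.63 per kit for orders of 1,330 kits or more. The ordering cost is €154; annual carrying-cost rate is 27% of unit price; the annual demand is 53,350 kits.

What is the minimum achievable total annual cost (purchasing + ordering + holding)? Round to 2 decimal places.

H₁ = 27%×€124 = €33.4800;  H₂ = 27%×€123.63 = €33.3801
EOQ₁ = √(2×53,350×154/33.4800) = 700.57  (< 1,330, feasible at tier 1)
EOQ₂ = √(2×53,350×154/33.3801) = 701.61  (< 1,330 → use Q = 1,330 at tier-2 price)
TC(tier 1 (EOQ₁), Q≈700.6) = €6,638,854.99
TC(tier 2, Q≈1,330.0) = €6,624,035.63
Minimum at tier 2: €6,624,035.63

€6,624,035.63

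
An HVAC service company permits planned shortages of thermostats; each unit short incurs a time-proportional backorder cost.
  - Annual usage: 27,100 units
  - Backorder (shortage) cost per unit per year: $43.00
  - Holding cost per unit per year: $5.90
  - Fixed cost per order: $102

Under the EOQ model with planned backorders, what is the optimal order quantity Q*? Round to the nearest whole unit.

Q* = √(2DS/H) · √((H + b)/b)
   = √(2 × 27,100 × 102 / 5.9) · √((5.9 + 43) / 43)
   = 967.996 × 1.0664 ≈ 1,032.27

1,032 units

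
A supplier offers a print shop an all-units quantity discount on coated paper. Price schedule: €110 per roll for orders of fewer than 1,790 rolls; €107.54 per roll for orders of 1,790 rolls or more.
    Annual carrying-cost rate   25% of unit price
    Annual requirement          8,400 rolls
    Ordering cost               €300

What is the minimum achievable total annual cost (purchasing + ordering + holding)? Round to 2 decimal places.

H₁ = 25%×€110 = €27.5000;  H₂ = 25%×€107.54 = €26.8850
EOQ₁ = √(2×8,400×300/27.5000) = 428.10  (< 1,790, feasible at tier 1)
EOQ₂ = √(2×8,400×300/26.8850) = 432.97  (< 1,790 → use Q = 1,790 at tier-2 price)
TC(tier 1 (EOQ₁), Q≈428.1) = €935,772.85
TC(tier 2, Q≈1,790.0) = €928,805.90
Minimum at tier 2: €928,805.90

€928,805.90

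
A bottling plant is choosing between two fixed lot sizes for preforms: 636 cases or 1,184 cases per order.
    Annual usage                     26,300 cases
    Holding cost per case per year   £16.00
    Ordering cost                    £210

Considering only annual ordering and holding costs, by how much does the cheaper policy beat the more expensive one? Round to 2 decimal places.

£364.73

For each Q, cost = (D/Q)·S + (Q/2)·H.
TC(636) = (26,300/636)×210 + (636/2)×16 = £13,771.96
TC(1,184) = (26,300/1,184)×210 + (1,184/2)×16 = £14,136.70
Cheaper: Q = 636.  Difference = £364.73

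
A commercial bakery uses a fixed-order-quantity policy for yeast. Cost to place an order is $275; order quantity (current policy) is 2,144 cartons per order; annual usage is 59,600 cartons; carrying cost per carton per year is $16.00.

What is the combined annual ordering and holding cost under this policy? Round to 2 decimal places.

Orders/yr = 59,600/2,144 = 27.799; ordering cost = 27.799 × $275 = $7,644.59
Average inventory = 2,144/2 = 1072; holding cost = 1072 × $16 = $17,152.00
Total = $7,644.59 + $17,152.00 = $24,796.59

$24,796.59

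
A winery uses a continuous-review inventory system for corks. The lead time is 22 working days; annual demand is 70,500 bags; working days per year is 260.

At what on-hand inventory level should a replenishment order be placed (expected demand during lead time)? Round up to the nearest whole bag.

Daily demand d = 70,500 / 260 = 271.154 bags/day
Demand during lead time = 271.154 × 22 = 5,965.38
Reorder point = 5,965.38 → round up

5,966 bags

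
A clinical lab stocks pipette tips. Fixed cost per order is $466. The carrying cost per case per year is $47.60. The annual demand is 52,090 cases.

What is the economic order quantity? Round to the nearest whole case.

1,010 cases

EOQ = √(2DS/H) = √(2 × 52,090 × 466 / 47.6)
    = √(1,019,913.45) ≈ 1,009.91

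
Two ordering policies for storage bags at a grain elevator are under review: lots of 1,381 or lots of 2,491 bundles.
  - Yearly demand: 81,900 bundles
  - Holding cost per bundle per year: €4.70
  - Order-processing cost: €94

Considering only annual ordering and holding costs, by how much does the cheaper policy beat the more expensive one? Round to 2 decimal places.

€124.41

For each Q, cost = (D/Q)·S + (Q/2)·H.
TC(1,381) = (81,900/1,381)×94 + (1,381/2)×4.7 = €8,820.01
TC(2,491) = (81,900/2,491)×94 + (2,491/2)×4.7 = €8,944.42
Lots of 1,381 are cheaper by €124.41.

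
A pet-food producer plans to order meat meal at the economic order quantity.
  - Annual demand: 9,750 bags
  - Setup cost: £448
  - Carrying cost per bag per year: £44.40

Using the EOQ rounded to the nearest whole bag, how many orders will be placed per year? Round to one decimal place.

22.0 orders per year

Q* = √(2·D·S / H) = √(2·9,750·448 / 44.4) = √196,756.8 ≈ 443.57 → Q = 444
Orders per year = D/Q = 9,750 / 444 = 21.959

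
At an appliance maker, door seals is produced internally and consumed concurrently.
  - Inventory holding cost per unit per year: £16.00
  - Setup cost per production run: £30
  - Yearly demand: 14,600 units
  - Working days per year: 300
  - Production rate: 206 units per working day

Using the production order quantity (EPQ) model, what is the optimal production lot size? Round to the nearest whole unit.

268 units

Daily demand d = 14,600/300 = 48.667; p = 206; 1 − d/p = 0.76375
EPQ = √(2DS / (H(1 − d/p)))
    = √(2 × 14,600 × 30 / (16 × 0.76375)) ≈ 267.74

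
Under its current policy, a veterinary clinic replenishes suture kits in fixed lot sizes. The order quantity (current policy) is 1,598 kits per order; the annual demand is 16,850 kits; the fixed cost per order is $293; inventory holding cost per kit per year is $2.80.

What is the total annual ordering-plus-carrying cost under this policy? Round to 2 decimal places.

$5,326.72

Orders/yr = 16,850/1,598 = 10.544; ordering cost = 10.544 × $293 = $3,089.52
Average inventory = 1,598/2 = 799; holding cost = 799 × $2.8 = $2,237.20
Total = $3,089.52 + $2,237.20 = $5,326.72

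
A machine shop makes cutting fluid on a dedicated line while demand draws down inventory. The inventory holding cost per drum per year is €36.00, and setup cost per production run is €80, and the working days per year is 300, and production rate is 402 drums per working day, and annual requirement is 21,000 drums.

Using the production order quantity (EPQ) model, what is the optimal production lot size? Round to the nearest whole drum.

d = 21,000/300 = 70.0000 drums/day;  effective holding cost H(1 − d/p) = 36·(1 − 70.0000/402) = 29.73134
Q* = √(2DS / H_eff) = √(2·21,000·80 / 29.73134) ≈ 336.17

336 drums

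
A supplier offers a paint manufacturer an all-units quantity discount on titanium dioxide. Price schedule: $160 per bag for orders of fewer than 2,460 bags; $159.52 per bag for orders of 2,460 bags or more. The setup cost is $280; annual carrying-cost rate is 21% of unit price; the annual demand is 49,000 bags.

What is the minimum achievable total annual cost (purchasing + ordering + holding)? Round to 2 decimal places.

H₁ = 21%×$160 = $33.6000;  H₂ = 21%×$159.52 = $33.4992
EOQ₁ = √(2×49,000×280/33.6000) = 903.70  (< 2,460, feasible at tier 1)
EOQ₂ = √(2×49,000×280/33.4992) = 905.05  (< 2,460 → use Q = 2,460 at tier-2 price)
TC(tier 1 (EOQ₁), Q≈903.7) = $7,870,364.19
TC(tier 2, Q≈2,460.0) = $7,863,261.25
Minimum at tier 2: $7,863,261.25

$7,863,261.25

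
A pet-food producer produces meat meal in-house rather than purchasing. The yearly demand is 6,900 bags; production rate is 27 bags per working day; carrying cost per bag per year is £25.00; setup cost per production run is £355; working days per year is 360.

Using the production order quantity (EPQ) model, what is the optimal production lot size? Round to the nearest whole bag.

822 bags

Daily demand d = 6,900/360 = 19.167; p = 27; 1 − d/p = 0.29012
EPQ = √(2DS / (H(1 − d/p)))
    = √(2 × 6,900 × 355 / (25 × 0.29012)) ≈ 821.85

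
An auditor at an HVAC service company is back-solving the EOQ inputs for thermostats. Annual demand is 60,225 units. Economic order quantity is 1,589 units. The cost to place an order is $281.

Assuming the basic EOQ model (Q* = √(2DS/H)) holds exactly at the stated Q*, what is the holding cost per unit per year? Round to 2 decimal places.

$13.40

From Q* = √(2DS/H) ⇒ Q*² = 2DS/H.
H = 2DS / Q² = 2 × 60,225 × 281 / 1,589² = 13.4050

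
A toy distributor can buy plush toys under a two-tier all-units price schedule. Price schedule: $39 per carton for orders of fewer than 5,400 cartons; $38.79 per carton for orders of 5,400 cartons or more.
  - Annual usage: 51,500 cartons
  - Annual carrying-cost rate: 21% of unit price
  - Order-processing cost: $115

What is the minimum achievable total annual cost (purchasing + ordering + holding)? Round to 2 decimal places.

$2,018,349.39

H₁ = 21%×$39 = $8.1900;  H₂ = 21%×$38.79 = $8.1459
EOQ₁ = √(2×51,500×115/8.1900) = 1,202.61  (< 5,400, feasible at tier 1)
EOQ₂ = √(2×51,500×115/8.1459) = 1,205.86  (< 5,400 → use Q = 5,400 at tier-2 price)
TC(tier 1 (EOQ₁), Q≈1,202.6) = $2,018,349.39
TC(tier 2, Q≈5,400.0) = $2,020,775.69
Minimum at tier 1 (EOQ₁): $2,018,349.39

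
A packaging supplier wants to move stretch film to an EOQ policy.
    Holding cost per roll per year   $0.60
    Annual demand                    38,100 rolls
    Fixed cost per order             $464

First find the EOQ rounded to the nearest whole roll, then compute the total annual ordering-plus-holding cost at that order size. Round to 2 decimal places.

EOQ = √(2DS/H) = √(2 × 38,100 × 464 / 0.6)
    = √(58,928,000.00) ≈ 7,676.46 → Q = 7,676 rolls
Orders/yr = 38,100/7,676 = 4.964; ordering cost = 4.964 × $464 = $2,303.07
Average inventory = 7,676/2 = 3838; holding cost = 3838 × $0.6 = $2,302.80
Total = $2,303.07 + $2,302.80 = $4,605.87

$4,605.87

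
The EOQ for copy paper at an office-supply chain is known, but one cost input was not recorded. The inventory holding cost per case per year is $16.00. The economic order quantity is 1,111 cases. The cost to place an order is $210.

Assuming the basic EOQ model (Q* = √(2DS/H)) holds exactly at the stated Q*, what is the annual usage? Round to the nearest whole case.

EOQ relation: Q² = 2DS/H, so rearrange for the unknown.
D = Q²H / (2S) = 1,111² × 16 / (2 × 210) = 47,021.75

47,022 cases per year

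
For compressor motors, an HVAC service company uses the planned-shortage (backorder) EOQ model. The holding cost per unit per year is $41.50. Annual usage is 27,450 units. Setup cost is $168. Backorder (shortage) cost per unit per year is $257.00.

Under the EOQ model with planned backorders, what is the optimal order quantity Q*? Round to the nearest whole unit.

Q* = √(2DS/H) · √((H + b)/b)
   = √(2 × 27,450 × 168 / 41.5) · √((41.5 + 257) / 257)
   = 471.430 × 1.0777 ≈ 508.07

508 units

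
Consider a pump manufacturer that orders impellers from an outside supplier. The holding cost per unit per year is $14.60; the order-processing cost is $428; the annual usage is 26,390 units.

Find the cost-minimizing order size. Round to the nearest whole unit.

1,244 units

EOQ = √(2DS/H) = √(2 × 26,390 × 428 / 14.6)
    = √(1,547,249.32) ≈ 1,243.88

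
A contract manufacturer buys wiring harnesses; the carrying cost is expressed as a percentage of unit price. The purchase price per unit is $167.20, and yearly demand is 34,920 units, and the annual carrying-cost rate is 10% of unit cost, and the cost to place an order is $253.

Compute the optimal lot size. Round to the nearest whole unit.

Carrying cost H = $167.2 × 10% = $16.7200/unit/yr
Optimal lot size Q* = (2 × 34,920 × $253 / $16.72)^½ ≈ 1,028.00

1,028 units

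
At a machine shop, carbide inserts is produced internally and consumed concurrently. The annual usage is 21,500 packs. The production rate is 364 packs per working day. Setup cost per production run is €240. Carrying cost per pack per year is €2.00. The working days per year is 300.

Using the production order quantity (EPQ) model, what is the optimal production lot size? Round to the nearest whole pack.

2,535 packs

Daily demand d = 21,500/300 = 71.667; p = 364; 1 − d/p = 0.80311
EPQ = √(2DS / (H(1 − d/p)))
    = √(2 × 21,500 × 240 / (2 × 0.80311)) ≈ 2,534.76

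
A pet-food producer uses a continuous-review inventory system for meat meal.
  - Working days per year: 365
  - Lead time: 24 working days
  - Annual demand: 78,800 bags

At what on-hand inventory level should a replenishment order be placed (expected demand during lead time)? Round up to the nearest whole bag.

5,182 bags

Daily demand d = 78,800 / 365 = 215.890 bags/day
Demand during lead time = 215.890 × 24 = 5,181.37
Reorder point = 5,181.37 → round up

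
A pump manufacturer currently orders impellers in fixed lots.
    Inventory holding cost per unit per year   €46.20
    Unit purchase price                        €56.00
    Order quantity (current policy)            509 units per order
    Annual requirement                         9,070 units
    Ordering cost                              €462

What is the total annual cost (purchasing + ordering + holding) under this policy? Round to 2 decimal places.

Orders/yr = 9,070/509 = 17.819; ordering cost = 17.819 × €462 = €8,232.50
Average inventory = 509/2 = 254.5; holding cost = 254.5 × €46.2 = €11,757.90
Purchase cost = D·C = 9,070 × 56 = €507,920.00
Total = €8,232.50 + €11,757.90 + €507,920.00 = €527,910.40

€527,910.40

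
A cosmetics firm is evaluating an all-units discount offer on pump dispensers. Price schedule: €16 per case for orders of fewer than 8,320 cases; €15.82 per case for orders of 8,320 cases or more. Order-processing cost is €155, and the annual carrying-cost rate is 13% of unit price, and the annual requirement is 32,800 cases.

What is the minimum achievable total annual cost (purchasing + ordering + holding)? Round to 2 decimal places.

€528,062.51

H₁ = 13%×€16 = €2.0800;  H₂ = 13%×€15.82 = €2.0566
EOQ₁ = √(2×32,800×155/2.0800) = 2,210.99  (< 8,320, feasible at tier 1)
EOQ₂ = √(2×32,800×155/2.0566) = 2,223.53  (< 8,320 → use Q = 8,320 at tier-2 price)
TC(tier 1 (EOQ₁), Q≈2,211.0) = €529,398.85
TC(tier 2, Q≈8,320.0) = €528,062.51
Minimum at tier 2: €528,062.51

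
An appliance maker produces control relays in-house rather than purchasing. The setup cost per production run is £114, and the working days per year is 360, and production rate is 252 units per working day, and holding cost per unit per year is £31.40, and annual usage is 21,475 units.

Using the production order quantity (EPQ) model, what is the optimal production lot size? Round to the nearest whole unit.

452 units

Daily demand d = 21,475/360 = 59.653; p = 252; 1 − d/p = 0.76328
EPQ = √(2DS / (H(1 − d/p)))
    = √(2 × 21,475 × 114 / (31.4 × 0.76328)) ≈ 451.99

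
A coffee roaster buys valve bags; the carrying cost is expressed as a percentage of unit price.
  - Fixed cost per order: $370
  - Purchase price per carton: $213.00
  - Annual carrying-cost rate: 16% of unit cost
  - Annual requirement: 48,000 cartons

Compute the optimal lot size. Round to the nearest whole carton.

Holding cost per carton per year: H = 16% × $213 = $34.0800
Q* = √(2·D·S / H) = √(2·48,000·370 / 34.08) = √1,042,253.5 ≈ 1,020.91

1,021 cartons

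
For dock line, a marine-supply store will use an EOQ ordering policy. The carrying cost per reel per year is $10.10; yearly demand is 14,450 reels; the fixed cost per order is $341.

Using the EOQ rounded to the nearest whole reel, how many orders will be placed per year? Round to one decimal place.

EOQ = √(2DS/H) = √(2 × 14,450 × 341 / 10.1)
    = √(975,732.67) ≈ 987.79 → Q = 988
Orders per year = D/Q = 14,450 / 988 = 14.626

14.6 orders per year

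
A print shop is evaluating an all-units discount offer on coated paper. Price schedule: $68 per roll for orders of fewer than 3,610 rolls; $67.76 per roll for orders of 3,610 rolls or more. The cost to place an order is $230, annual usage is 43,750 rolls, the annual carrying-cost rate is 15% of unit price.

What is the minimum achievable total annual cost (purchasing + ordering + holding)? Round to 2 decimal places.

$2,985,633.42

H₁ = 15%×$68 = $10.2000;  H₂ = 15%×$67.76 = $10.1640
EOQ₁ = √(2×43,750×230/10.2000) = 1,404.65  (< 3,610, feasible at tier 1)
EOQ₂ = √(2×43,750×230/10.1640) = 1,407.13  (< 3,610 → use Q = 3,610 at tier-2 price)
TC(tier 1 (EOQ₁), Q≈1,404.6) = $2,989,327.42
TC(tier 2, Q≈3,610.0) = $2,985,633.42
Minimum at tier 2: $2,985,633.42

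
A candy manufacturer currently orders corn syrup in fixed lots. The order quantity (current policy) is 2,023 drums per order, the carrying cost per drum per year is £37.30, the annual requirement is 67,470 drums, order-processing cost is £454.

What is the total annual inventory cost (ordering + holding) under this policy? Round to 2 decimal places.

Ordering: D/Q × S = 67,470/2,023 × £454 = £15,141.56
Holding:  Q/2 × H = 2,023/2 × £37.3 = £37,728.95
Total = £15,141.56 + £37,728.95 = £52,870.51

£52,870.51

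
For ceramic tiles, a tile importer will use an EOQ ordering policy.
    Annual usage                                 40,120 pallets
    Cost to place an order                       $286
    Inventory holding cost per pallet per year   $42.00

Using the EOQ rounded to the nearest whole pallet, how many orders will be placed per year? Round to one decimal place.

54.3 orders per year

EOQ = √(2DS/H) = √(2 × 40,120 × 286 / 42)
    = √(546,396.19) ≈ 739.19 → Q = 739
N = D/Q = 40,120/739 ≈ 54.290 orders/yr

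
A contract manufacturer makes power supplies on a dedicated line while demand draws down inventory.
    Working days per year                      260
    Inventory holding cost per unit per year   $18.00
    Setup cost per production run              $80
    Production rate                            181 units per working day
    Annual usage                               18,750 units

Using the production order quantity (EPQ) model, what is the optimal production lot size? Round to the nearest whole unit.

526 units

d = 18,750/260 = 72.1154 units/day;  effective holding cost H(1 − d/p) = 18·(1 − 72.1154/181) = 10.82830
Q* = √(2DS / H_eff) = √(2·18,750·80 / 10.82830) ≈ 526.36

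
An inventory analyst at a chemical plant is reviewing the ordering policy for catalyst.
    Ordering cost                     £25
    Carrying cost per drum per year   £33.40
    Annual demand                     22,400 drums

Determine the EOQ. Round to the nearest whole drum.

2DS/H = 2·22,400·25/33.4 = 33,532.93
EOQ = √33,532.93 ≈ 183.12

183 drums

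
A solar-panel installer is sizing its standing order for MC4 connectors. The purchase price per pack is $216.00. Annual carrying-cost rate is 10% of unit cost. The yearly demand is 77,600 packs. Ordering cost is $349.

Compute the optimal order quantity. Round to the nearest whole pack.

1,584 packs

Carrying cost H = $216 × 10% = $21.6000/pack/yr
Optimal lot size Q* = (2 × 77,600 × $349 / $21.6)^½ ≈ 1,583.55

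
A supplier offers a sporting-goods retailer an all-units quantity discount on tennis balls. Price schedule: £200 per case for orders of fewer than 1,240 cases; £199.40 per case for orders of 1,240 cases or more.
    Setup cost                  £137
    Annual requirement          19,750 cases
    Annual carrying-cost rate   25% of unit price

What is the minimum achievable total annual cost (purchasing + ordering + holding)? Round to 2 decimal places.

£3,966,449.16

H₁ = 25%×£200 = £50.0000;  H₂ = 25%×£199.40 = £49.8500
EOQ₁ = √(2×19,750×137/50.0000) = 328.98  (< 1,240, feasible at tier 1)
EOQ₂ = √(2×19,750×137/49.8500) = 329.48  (< 1,240 → use Q = 1,240 at tier-2 price)
TC(tier 1 (EOQ₁), Q≈329.0) = £3,966,449.16
TC(tier 2, Q≈1,240.0) = £3,971,239.06
Minimum at tier 1 (EOQ₁): £3,966,449.16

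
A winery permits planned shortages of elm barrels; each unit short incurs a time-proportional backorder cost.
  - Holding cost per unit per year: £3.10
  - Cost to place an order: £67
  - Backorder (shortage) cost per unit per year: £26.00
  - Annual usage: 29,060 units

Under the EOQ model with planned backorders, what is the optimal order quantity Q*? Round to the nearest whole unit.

Basic EOQ = √(2·29,060·67/3.1) = 1,120.777
Backorder adjustment √((H+b)/b) = √((3.1+26)/26) = 1.0579
Q* = 1,120.777 × 1.0579 ≈ 1,185.71

1,186 units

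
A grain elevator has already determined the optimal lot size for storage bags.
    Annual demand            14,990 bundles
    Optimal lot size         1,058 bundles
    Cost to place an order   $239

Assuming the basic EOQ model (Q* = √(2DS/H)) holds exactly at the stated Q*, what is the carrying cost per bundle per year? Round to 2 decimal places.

$6.40

From Q* = √(2DS/H) ⇒ Q*² = 2DS/H.
H = 2DS / Q² = 2 × 14,990 × 239 / 1,058² = 6.4012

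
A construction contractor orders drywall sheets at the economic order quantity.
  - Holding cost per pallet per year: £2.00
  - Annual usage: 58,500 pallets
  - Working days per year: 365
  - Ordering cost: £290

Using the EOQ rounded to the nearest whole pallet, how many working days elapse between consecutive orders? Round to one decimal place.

Q* = √(2·D·S / H) = √(2·58,500·290 / 2) = √16,965,000.0 ≈ 4,118.86 → Q = 4,119 pallets
Cycle time = (working days × Q)/D = (365 × 4,119) / 58,500 = 25.700 days

25.7 days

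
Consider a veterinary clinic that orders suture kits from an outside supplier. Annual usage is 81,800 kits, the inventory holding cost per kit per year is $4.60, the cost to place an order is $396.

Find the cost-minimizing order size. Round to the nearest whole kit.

3,753 kits

Q* = √(2·D·S / H) = √(2·81,800·396 / 4.6) = √14,083,826.1 ≈ 3,752.84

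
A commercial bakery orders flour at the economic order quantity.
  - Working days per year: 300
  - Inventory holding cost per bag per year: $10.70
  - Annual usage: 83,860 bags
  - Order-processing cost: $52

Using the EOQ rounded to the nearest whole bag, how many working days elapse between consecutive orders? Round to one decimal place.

3.2 days

Optimal lot size Q* = (2 × 83,860 × $52 / $10.7)^½ ≈ 902.82 → Q = 903 bags
T = Q/D × 300 days = 903/83,860 × 300 = 3.230 days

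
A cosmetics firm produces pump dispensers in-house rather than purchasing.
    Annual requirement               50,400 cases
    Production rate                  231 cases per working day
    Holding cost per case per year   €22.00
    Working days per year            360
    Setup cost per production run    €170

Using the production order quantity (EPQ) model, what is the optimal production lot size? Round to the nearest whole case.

d = 50,400/360 = 140.0000 cases/day;  effective holding cost H(1 − d/p) = 22·(1 − 140.0000/231) = 8.66667
Q* = √(2DS / H_eff) = √(2·50,400·170 / 8.66667) ≈ 1,406.14

1,406 cases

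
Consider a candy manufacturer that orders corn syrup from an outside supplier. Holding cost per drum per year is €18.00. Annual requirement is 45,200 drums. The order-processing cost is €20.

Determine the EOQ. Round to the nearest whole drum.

317 drums

EOQ = √(2DS/H) = √(2 × 45,200 × 20 / 18)
    = √(100,444.44) ≈ 316.93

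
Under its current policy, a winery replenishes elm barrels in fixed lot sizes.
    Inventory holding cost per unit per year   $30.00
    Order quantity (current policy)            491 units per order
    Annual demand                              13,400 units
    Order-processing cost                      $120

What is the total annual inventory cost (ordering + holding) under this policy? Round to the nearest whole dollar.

$10,640

Ordering: D/Q × S = 13,400/491 × $120 = $3,274.95
Holding:  Q/2 × H = 491/2 × $30 = $7,365.00
Total = $3,274.95 + $7,365.00 = $10,639.95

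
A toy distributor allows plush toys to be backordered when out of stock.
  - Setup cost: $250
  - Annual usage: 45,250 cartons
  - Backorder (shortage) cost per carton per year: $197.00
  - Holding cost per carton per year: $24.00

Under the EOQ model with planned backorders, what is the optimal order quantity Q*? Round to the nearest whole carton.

1,028 cartons

Basic EOQ = √(2·45,250·250/24) = 970.932
Backorder adjustment √((H+b)/b) = √((24+197)/197) = 1.0592
Q* = 970.932 × 1.0592 ≈ 1,028.38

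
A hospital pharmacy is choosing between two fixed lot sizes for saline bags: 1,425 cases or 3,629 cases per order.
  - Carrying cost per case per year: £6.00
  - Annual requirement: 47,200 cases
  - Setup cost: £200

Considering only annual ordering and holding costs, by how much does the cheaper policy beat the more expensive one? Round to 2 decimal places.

£2,588.71

TC(Q) = (D/Q)S + (Q/2)H
TC(1,425) = (47,200/1,425)×200 + (1,425/2)×6 = £10,899.56
TC(3,629) = (47,200/3,629)×200 + (3,629/2)×6 = £13,488.27
Cheaper: Q = 1,425.  Difference = £2,588.71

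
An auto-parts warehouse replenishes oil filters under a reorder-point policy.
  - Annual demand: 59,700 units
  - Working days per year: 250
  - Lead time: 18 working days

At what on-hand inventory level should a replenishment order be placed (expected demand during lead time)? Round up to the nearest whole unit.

4,299 units

Daily demand d = 59,700 / 250 = 238.800 units/day
Demand during lead time = 238.800 × 18 = 4,298.40
Reorder point = 4,298.40 → round up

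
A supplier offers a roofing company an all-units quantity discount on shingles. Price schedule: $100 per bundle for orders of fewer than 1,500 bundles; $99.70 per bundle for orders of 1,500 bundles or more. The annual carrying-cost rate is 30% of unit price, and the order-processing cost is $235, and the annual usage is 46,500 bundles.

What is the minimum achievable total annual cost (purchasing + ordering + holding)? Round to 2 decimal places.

$4,665,767.50

H₁ = 30%×$100 = $30.0000;  H₂ = 30%×$99.70 = $29.9100
EOQ₁ = √(2×46,500×235/30.0000) = 853.52  (< 1,500, feasible at tier 1)
EOQ₂ = √(2×46,500×235/29.9100) = 854.81  (< 1,500 → use Q = 1,500 at tier-2 price)
TC(tier 1 (EOQ₁), Q≈853.5) = $4,675,605.66
TC(tier 2, Q≈1,500.0) = $4,665,767.50
Minimum at tier 2: $4,665,767.50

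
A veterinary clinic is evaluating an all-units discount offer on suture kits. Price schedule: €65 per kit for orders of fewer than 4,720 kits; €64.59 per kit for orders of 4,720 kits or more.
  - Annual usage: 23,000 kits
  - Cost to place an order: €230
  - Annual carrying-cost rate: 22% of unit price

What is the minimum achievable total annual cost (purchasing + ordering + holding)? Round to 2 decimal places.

€1,507,300.16

H₁ = 22%×€65 = €14.3000;  H₂ = 22%×€64.59 = €14.2098
EOQ₁ = √(2×23,000×230/14.3000) = 860.15  (< 4,720, feasible at tier 1)
EOQ₂ = √(2×23,000×230/14.2098) = 862.88  (< 4,720 → use Q = 4,720 at tier-2 price)
TC(tier 1 (EOQ₁), Q≈860.2) = €1,507,300.16
TC(tier 2, Q≈4,720.0) = €1,520,225.89
Minimum at tier 1 (EOQ₁): €1,507,300.16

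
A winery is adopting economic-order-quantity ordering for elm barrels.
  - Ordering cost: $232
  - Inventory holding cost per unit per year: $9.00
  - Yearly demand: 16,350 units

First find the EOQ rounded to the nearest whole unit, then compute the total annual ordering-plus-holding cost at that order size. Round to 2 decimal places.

2DS/H = 2·16,350·232/9 = 842,933.33
EOQ = √842,933.33 ≈ 918.11 → Q = 918 units
Orders/yr = 16,350/918 = 17.810; ordering cost = 17.810 × $232 = $4,132.03
Average inventory = 918/2 = 459; holding cost = 459 × $9 = $4,131.00
Total = $4,132.03 + $4,131.00 = $8,263.03

$8,263.03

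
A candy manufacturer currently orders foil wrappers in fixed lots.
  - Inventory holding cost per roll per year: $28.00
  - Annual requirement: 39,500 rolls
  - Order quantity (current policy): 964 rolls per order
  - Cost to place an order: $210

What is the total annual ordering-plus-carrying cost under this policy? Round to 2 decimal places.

$22,100.77

Ordering: D/Q × S = 39,500/964 × $210 = $8,604.77
Holding:  Q/2 × H = 964/2 × $28 = $13,496.00
Total = $8,604.77 + $13,496.00 = $22,100.77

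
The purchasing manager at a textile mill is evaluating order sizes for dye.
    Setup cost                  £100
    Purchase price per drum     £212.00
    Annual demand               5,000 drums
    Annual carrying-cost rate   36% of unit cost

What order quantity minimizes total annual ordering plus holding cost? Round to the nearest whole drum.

Carrying cost H = £212 × 36% = £76.3200/drum/yr
2DS/H = 2·5,000·100/76.32 = 13,102.73
EOQ = √13,102.73 ≈ 114.47

114 drums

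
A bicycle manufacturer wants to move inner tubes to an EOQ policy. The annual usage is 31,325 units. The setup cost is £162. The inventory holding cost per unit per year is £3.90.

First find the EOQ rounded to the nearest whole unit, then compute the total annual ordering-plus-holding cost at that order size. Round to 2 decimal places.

Optimal lot size Q* = (2 × 31,325 × £162 / £3.9)^½ ≈ 1,613.19 → Q = 1,613 units
Annual ordering cost = (D/Q)·S = (31,325/1,613) × 162 = £3,146.09
Annual holding cost  = (Q/2)·H = (1,613/2) × 3.9 = £3,145.35
Total = £3,146.09 + £3,145.35 = £6,291.44

£6,291.44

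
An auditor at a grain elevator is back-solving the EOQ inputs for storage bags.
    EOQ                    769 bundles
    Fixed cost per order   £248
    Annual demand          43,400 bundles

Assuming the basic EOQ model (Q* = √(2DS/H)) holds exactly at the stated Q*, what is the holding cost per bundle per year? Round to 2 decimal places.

From Q* = √(2DS/H) ⇒ Q*² = 2DS/H.
H = 2DS / Q² = 2 × 43,400 × 248 / 769² = 36.4015

£36.40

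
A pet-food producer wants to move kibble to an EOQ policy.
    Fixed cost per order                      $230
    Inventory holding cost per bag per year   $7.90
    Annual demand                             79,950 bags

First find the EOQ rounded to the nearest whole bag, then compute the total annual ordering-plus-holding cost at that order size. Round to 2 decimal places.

$17,045.18

2DS/H = 2·79,950·230/7.9 = 4,655,316.46
EOQ = √4,655,316.46 ≈ 2,157.62 → Q = 2,158 bags
Ordering: D/Q × S = 79,950/2,158 × $230 = $8,521.08
Holding:  Q/2 × H = 2,158/2 × $7.9 = $8,524.10
Total = $8,521.08 + $8,524.10 = $17,045.18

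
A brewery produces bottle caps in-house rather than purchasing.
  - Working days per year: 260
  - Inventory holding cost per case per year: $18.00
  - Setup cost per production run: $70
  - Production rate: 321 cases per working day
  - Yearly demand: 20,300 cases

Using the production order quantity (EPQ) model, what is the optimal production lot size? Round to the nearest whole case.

d = 20,300/260 = 78.0769 cases/day;  effective holding cost H(1 − d/p) = 18·(1 − 78.0769/321) = 13.62185
Q* = √(2DS / H_eff) = √(2·20,300·70 / 13.62185) ≈ 456.77

457 cases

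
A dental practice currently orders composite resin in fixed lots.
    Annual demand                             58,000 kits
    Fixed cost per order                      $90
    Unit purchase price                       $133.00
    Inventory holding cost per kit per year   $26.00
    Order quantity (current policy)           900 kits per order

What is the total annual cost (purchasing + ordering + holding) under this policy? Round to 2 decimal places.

$7,731,500.00

Ordering: D/Q × S = 58,000/900 × $90 = $5,800.00
Holding:  Q/2 × H = 900/2 × $26 = $11,700.00
Purchase cost = D·C = 58,000 × 133 = $7,714,000.00
Total = $5,800.00 + $11,700.00 + $7,714,000.00 = $7,731,500.00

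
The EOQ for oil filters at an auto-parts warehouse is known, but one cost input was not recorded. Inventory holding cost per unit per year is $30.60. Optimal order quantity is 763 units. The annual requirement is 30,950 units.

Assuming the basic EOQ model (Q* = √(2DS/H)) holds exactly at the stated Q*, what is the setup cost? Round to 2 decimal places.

$287.79

Since Q* = (2DS/H)^½, squaring gives Q*²·H = 2DS.
S = Q²H / (2D) = 763² × 30.6 / (2 × 30,950) = 287.7928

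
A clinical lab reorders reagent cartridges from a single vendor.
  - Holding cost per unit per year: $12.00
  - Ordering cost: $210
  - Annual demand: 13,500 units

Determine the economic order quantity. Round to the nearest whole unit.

Q* = √(2·D·S / H) = √(2·13,500·210 / 12) = √472,500.0 ≈ 687.39

687 units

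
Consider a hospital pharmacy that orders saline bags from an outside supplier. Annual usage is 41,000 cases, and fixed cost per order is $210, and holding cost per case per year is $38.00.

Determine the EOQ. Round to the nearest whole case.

Optimal lot size Q* = (2 × 41,000 × $210 / $38)^½ ≈ 673.17

673 cases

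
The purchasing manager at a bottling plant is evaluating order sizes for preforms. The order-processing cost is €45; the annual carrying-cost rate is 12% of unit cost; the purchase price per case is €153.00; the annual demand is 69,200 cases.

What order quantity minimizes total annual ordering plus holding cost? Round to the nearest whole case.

582 cases

Carrying cost H = €153 × 12% = €18.3600/case/yr
Optimal lot size Q* = (2 × 69,200 × €45 / €18.36)^½ ≈ 582.42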